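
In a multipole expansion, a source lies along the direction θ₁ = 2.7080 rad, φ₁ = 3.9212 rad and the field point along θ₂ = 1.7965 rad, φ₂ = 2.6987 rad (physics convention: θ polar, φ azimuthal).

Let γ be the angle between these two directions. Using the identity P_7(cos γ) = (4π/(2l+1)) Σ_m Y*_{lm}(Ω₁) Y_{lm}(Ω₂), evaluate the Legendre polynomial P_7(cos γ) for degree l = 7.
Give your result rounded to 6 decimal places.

-0.146842

Expand P_7 via completeness: Σ_{m} conj(Y_{7,m}) at Ω₁ times Y_{7,m} at Ω₂ —
  m=-7: (-0.000783+0.000849i) × (+0.417381-0.017266i) = -0.000312+0.000368i  (running Σ = -0.000312+0.000368i)
  m=-6: (+0.000324+0.009332i) × (+0.317635-0.167079i) = +0.001662+0.002910i  (running Σ = +0.001350+0.003278i)
  m=-5: (+0.033903+0.031994i) × (-0.067573+0.090066i) = -0.005172+0.000892i  (running Σ = -0.003823+0.004169i)
  m=-4: (+0.159833-0.003703i) × (-0.069420+0.341102i) = -0.009832+0.054776i  (running Σ = -0.013655+0.058946i)
  m=-3: (+0.260038-0.269233i) × (-0.001307-0.005291i) = -0.001764-0.001024i  (running Σ = -0.015419+0.057922i)
  m=-2: (-0.006208-0.536006i) × (-0.207268-0.253700i) = -0.134698+0.112672i  (running Σ = -0.150117+0.170594i)
  m=-1: (-0.192063-0.189851i) × (-0.032257-0.015300i) = +0.003291+0.009063i  (running Σ = -0.146827+0.179656i)
  m=0: (+0.370487-0.000000i) × (+0.319509+0.000000i) = +0.118374+0.000000i  (running Σ = -0.028453+0.179656i)
  m=1: (+0.192063-0.189851i) × (+0.032257-0.015300i) = +0.003291-0.009063i  (running Σ = -0.025162+0.170594i)
  m=2: (-0.006208+0.536006i) × (-0.207268+0.253700i) = -0.134698-0.112672i  (running Σ = -0.159860+0.057922i)
  m=3: (-0.260038-0.269233i) × (+0.001307-0.005291i) = -0.001764+0.001024i  (running Σ = -0.161624+0.058946i)
  m=4: (+0.159833+0.003703i) × (-0.069420-0.341102i) = -0.009832-0.054776i  (running Σ = -0.171457+0.004169i)
  m=5: (-0.033903+0.031994i) × (+0.067573+0.090066i) = -0.005172-0.000892i  (running Σ = -0.176629+0.003278i)
  m=6: (+0.000324-0.009332i) × (+0.317635+0.167079i) = +0.001662-0.002910i  (running Σ = -0.174967+0.000368i)
  m=7: (+0.000783+0.000849i) × (-0.417381-0.017266i) = -0.000312-0.000368i  (running Σ = -0.175279+0.000000i)
Total Σ_m = -0.175279+0.000000i. Multiply by 0.837758: -0.146842+0.000000i. P_7(cos γ) = -0.146842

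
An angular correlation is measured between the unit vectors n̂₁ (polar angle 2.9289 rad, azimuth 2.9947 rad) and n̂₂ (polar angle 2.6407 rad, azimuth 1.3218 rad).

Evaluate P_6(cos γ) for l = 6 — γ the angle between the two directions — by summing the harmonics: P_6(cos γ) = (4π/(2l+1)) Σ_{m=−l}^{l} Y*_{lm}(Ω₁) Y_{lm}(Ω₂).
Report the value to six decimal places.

Addition theorem: P_6(cos γ) = (4π/13) Σ_m Y*_{lm}(Ω₁) Y_{lm}(Ω₂), m = −6…6:
  m=-6: Y*=+0.000027-0.000033i  Y=-0.000455-0.005906i  product -0.000000-0.000000i
  m=-5: Y*=+0.000509-0.000459i  Y=-0.035511+0.011998i  product -0.000013+0.000022i
  m=-4: Y*=+0.005607-0.003735i  Y=+0.076984+0.118843i  product +0.000875+0.000379i
  m=-3: Y*=+0.040680-0.019185i  Y=+0.234864-0.253636i  product +0.004688-0.014824i
  m=-2: Y*=+0.193458-0.058529i  Y=-0.441165-0.239861i  product -0.099386-0.020582i
  m=-1: Y*=+0.543335-0.080391i  Y=-0.062144+0.244400i  product -0.014118+0.137787i
  m=+0: Y*=+0.587635-0.000000i  Y=-0.347900+0.000000i  product -0.204438+0.000000i
  m=+1: Y*=-0.543335-0.080391i  Y=+0.062144+0.244400i  product -0.014118-0.137787i
  m=+2: Y*=+0.193458+0.058529i  Y=-0.441165+0.239861i  product -0.099386+0.020582i
  m=+3: Y*=-0.040680-0.019185i  Y=-0.234864-0.253636i  product +0.004688+0.014824i
  m=+4: Y*=+0.005607+0.003735i  Y=+0.076984-0.118843i  product +0.000875-0.000379i
  m=+5: Y*=-0.000509-0.000459i  Y=+0.035511+0.011998i  product -0.000013-0.000022i
  m=+6: Y*=+0.000027+0.000033i  Y=-0.000455+0.005906i  product -0.000000+0.000000i
Σ over m = -0.420343+0.000000i; ×(4π/13) → -0.406322+0.000000i. Real part: -0.406322

-0.406322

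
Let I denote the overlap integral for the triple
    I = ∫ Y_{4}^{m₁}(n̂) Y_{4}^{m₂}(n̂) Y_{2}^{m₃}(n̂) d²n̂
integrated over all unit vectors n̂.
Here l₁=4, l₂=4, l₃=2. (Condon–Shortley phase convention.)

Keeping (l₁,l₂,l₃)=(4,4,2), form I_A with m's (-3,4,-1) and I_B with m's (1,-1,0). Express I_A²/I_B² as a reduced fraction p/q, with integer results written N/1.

588/289

Shared (l₁,l₂,l₃)=(4,4,2): N and (l;000)² cancel in I_A²/I_B².
A: Δ = 6!·2!·2!/11! = 1/13860; Racah Σ t=6..6: t=6:+1/1440 = 1/1440; ⇒ 3j(4 4 2; -3 4 -1)² = 7/165, sgn -1
B: Δ = 6!·2!·2!/11! = 1/13860; Racah Σ t=1..3: t=1:−1/480 t=2:+1/48 t=3:−1/144 = 17/1440; ⇒ 3j(4 4 2; 1 -1 0)² = 289/13860, sgn +1
I_A²/I_B² = (7/165)/(289/13860) = 588/289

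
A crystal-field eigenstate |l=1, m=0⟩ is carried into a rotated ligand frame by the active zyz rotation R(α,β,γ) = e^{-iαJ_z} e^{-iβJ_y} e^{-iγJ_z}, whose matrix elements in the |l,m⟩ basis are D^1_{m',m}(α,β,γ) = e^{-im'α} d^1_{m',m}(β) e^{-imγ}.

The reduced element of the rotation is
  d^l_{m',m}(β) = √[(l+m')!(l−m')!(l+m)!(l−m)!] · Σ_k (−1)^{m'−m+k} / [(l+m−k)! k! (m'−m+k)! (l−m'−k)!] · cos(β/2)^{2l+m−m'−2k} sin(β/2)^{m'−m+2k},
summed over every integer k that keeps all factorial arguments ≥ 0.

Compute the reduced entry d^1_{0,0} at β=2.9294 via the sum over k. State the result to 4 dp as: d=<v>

d^1_{0,0}(β=2.9294) via the finite sum:
Half-angle: c=0.105897, s=0.994377. N=√(1·1·1·1)=1.000000
The bounds max(0,m−m')=0 and min(l+m,l−m')=1 give 2 terms
  k=0: (−1)^0·1.0000/(1)·0.1059^2·0.9944^0 = +0.011214
  k=1: (−1)^1·1.0000/(1)·0.1059^0·0.9944^2 = -0.988786
d^1_{0,0}(2.9294) = +0.011214 -0.988786 = -0.977571

d=-0.9776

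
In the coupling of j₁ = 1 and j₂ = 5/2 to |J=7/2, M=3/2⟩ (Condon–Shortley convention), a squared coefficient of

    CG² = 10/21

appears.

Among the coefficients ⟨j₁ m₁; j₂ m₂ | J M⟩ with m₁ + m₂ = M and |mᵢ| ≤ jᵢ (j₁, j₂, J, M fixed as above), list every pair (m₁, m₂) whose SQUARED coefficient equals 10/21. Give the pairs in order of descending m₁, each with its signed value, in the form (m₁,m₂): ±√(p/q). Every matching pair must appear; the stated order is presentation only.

Admissible pairs with m₁+m₂ = M = 3/2: (-1,5/2), (0,3/2), (1,1/2)
  (m₁,m₂)=(1,1/2): CG² = 10/21, CG = +√(10/21)   ← matches the target
  (m₁,m₂)=(0,3/2): CG² = 10/21, CG = +√(10/21)   ← matches the target
  (m₁,m₂)=(-1,5/2): CG² = 1/21, CG = +√(1/21)
Pairs with CG² = 10/21: (1,1/2): +√(10/21); (0,3/2): +√(10/21)

(1,1/2): +√(10/21); (0,3/2): +√(10/21)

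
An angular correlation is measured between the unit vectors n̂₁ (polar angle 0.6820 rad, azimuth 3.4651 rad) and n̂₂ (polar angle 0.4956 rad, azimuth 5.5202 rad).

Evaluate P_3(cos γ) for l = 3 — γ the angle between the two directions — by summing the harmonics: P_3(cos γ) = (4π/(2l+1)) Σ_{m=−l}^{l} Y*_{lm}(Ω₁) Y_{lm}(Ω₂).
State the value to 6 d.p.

-0.414000

Addition theorem: P_3(cos γ) = (4π/7) Σ_m Y*_{lm}(Ω₁) Y_{lm}(Ω₂), m = −3…3:
  [-3]  conj(Y_{3,-3})(Ω₁) = -0.05903 - 0.08623j ; Y_{3,-3}(Ω₂) = -0.02953 + 0.03379j ; Δ = 0.00466 + 0.00055j
  [-2]  conj(Y_{3,-2})(Ω₁) = 0.25153 + 0.19003j ; Y_{3,-2}(Ω₂) = 0.00911 + 0.20312j ; Δ = -0.03631 + 0.05282j
  [-1]  conj(Y_{3,-1})(Ω₁) = -0.38887 - 0.13038j ; Y_{3,-1}(Ω₂) = 0.31873 + 0.30475j ; Δ = -0.08421 - 0.16006j
  [+0]  conj(Y_{3,0})(Ω₁) = 0.00386 + 0.00000j ; Y_{3,0}(Ω₂) = 0.28534 + 0.00000j ; Δ = 0.00110 + 0.00000j
  [+1]  conj(Y_{3,1})(Ω₁) = 0.38887 - 0.13038j ; Y_{3,1}(Ω₂) = -0.31873 + 0.30475j ; Δ = -0.08421 + 0.16006j
  [+2]  conj(Y_{3,2})(Ω₁) = 0.25153 - 0.19003j ; Y_{3,2}(Ω₂) = 0.00911 - 0.20312j ; Δ = -0.03631 - 0.05282j
  [+3]  conj(Y_{3,3})(Ω₁) = 0.05903 - 0.08623j ; Y_{3,3}(Ω₂) = 0.02953 + 0.03379j ; Δ = 0.00466 - 0.00055j
Σ over m = -0.23062 - 0.00000j; ×(4π/7) → -0.41400 - 0.00000j. Real part: -0.414000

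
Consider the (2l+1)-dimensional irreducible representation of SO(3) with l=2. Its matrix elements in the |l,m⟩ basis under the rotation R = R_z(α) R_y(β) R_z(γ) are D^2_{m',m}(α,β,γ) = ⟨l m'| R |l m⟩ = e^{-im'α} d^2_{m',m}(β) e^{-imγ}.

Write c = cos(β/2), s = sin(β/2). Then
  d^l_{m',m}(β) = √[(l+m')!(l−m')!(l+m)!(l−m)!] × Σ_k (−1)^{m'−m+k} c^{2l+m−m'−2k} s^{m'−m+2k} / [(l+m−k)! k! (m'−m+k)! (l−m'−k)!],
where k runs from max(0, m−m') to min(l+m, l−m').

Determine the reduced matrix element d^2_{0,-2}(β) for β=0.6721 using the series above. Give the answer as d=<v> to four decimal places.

d=0.2374

d^2_{0,-2}(β=0.6721) via the finite sum:
c=cos(0.672100/2)=0.944065, s=sin(0.672100/2)=0.329761; N=√[2·2·1·24]=9.797959
The bounds max(0,m−m')=0 and min(l+m,l−m')=0 give 1 term
  k=0: (−1)^2·9.7980/(4)·0.9441^2·0.3298^2 = +0.237398
d^2_{0,-2}(0.6721) = +0.237398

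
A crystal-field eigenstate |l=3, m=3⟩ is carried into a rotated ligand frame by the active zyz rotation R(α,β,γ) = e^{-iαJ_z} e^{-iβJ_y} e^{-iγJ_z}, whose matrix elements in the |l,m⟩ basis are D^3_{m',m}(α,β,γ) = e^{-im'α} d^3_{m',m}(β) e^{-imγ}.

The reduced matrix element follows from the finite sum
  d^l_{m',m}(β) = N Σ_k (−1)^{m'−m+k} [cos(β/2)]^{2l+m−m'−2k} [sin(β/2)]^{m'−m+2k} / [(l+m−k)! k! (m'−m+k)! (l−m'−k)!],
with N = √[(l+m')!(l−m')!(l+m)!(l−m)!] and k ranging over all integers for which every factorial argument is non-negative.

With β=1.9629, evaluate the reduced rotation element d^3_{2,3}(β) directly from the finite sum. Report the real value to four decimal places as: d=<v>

d^3_{2,3}(β=1.9629) via the finite sum:
Half-angle: c=0.555818, s=0.831304. N=√(120·1·720·1)=293.938769
k∈{1} keeps every argument non-negative
  k=1: (−1)^0·293.9388/(120)·0.5558^5·0.8313^1 = +0.108018
d^3_{2,3}(1.9629) = +0.108018

d=0.1080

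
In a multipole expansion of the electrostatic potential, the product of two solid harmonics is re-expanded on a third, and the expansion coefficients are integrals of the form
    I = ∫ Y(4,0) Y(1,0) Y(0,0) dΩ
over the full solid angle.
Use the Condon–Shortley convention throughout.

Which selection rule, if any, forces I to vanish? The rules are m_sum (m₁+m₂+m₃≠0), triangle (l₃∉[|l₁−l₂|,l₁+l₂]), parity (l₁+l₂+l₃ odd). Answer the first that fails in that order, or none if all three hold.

Σmᵢ = 0  ✓
l₃∈[|l₁−l₂|,l₁+l₂]=[3,5] required, l₃=0 fails  ✗
Σlᵢ = 5 ⇒ odd

triangle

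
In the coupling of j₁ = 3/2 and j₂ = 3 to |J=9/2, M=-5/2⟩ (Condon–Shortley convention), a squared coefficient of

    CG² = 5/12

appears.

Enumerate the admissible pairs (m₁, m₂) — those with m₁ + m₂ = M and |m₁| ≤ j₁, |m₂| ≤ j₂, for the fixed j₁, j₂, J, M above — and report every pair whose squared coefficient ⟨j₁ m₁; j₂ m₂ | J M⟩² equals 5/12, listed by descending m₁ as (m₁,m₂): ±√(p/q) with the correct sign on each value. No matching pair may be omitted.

Admissible pairs with m₁+m₂ = M = -5/2: (-3/2,-1), (-1/2,-2), (1/2,-3)
  (m₁,m₂)=(1/2,-3): CG² = 1/12, CG = +√(1/12)
  (m₁,m₂)=(-1/2,-2): CG² = 1/2, CG = +√(1/2)
  (m₁,m₂)=(-3/2,-1): CG² = 5/12, CG = +√(5/12)   ← matches the target
Pairs with CG² = 5/12: (-3/2,-1): +√(5/12)

(-3/2,-1): +√(5/12)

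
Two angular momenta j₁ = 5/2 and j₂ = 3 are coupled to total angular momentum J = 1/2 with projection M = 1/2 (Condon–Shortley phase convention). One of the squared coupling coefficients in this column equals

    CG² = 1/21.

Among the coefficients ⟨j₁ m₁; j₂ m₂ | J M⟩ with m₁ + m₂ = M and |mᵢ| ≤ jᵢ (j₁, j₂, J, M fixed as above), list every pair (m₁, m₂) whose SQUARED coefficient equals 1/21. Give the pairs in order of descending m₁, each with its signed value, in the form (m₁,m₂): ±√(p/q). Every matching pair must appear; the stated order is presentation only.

Admissible pairs with m₁+m₂ = M = 1/2: (-5/2,3), (-3/2,2), (-1/2,1), (1/2,0), (3/2,-1), (5/2,-2)
  (m₁,m₂)=(5/2,-2): CG² = 1/21, CG = +√(1/21)   ← matches the target
  (m₁,m₂)=(3/2,-1): CG² = 2/21, CG = −√(2/21)
  (m₁,m₂)=(1/2,0): CG² = 1/7, CG = +√(1/7)
  (m₁,m₂)=(-1/2,1): CG² = 4/21, CG = −√(4/21)
  (m₁,m₂)=(-3/2,2): CG² = 5/21, CG = +√(5/21)
  (m₁,m₂)=(-5/2,3): CG² = 2/7, CG = −√(2/7)
Pairs with CG² = 1/21: (5/2,-2): +√(1/21)

(5/2,-2): +√(1/21)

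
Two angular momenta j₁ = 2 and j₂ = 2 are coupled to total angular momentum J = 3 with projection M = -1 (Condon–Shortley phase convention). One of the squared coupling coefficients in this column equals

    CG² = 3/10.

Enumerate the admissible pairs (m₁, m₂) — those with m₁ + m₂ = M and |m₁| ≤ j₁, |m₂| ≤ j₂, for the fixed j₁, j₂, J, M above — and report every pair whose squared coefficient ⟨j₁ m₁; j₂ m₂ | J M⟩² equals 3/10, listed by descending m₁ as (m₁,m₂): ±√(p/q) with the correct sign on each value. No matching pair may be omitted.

(1,-2): +√(3/10); (-2,1): −√(3/10)

Admissible pairs with m₁+m₂ = M = -1: (-2,1), (-1,0), (0,-1), (1,-2)
  (m₁,m₂)=(1,-2): CG² = 3/10, CG = +√(3/10)   ← matches the target
  (m₁,m₂)=(0,-1): CG² = 1/5, CG = +√(1/5)
  (m₁,m₂)=(-1,0): CG² = 1/5, CG = −√(1/5)
  (m₁,m₂)=(-2,1): CG² = 3/10, CG = −√(3/10)   ← matches the target
Pairs with CG² = 3/10: (1,-2): +√(3/10); (-2,1): −√(3/10)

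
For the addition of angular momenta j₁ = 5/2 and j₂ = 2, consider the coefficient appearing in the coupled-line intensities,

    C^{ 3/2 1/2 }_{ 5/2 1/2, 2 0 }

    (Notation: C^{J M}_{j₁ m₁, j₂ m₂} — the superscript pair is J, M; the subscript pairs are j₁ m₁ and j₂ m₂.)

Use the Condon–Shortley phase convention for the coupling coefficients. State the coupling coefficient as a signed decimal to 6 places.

−√(2/35) ≈ -0.239046

√[4·3!2!1!/7! · 3!2!2!2!2!1!] = √(32/35)
  +(−1)^1/∏(1,2,1,1,1,0)! = -1/2  (running -1/2)
  +(−1)^2/∏(2,1,0,0,2,1)! = 1/4  (running -1/4)
⟨..|..⟩ = √(32/35)·(-1/4) = -0.239046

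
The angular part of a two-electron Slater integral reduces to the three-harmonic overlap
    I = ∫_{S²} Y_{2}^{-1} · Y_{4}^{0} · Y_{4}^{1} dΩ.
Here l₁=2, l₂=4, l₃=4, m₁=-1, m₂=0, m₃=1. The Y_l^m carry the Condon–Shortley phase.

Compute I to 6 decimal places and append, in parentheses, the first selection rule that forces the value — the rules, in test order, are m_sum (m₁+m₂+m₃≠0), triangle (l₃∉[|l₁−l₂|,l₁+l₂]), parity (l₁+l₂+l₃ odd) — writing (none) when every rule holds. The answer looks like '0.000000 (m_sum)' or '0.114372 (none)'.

-0.044869 (none)

Checks pass: Σm=0; 10 even; l₃=4∈[2,6].
(2·2+1)(2·4+1)(2·4+1) = 405
Δ: 2! 2! 6! / 11! → 1/13860
sum: t=0:+1/192 t=1:−1/36 t=2:+1/192 = -5/288
3j²(2 4 4; 0 0 0) = Δ·Π!·Σ² = 20/693  (sign -1)
sum: t=1:−1/72 t=2:+1/96 = -1/288
3j²(2 4 4; -1 0 1) = Δ·Π!·Σ² = 1/462  (sign +1)
combine: 4πI² = 405·20/693·1/462 = 150/5929
take √, sign -1: I = -0.04486937
No selection rule forces the value: the integral is nonzero (none).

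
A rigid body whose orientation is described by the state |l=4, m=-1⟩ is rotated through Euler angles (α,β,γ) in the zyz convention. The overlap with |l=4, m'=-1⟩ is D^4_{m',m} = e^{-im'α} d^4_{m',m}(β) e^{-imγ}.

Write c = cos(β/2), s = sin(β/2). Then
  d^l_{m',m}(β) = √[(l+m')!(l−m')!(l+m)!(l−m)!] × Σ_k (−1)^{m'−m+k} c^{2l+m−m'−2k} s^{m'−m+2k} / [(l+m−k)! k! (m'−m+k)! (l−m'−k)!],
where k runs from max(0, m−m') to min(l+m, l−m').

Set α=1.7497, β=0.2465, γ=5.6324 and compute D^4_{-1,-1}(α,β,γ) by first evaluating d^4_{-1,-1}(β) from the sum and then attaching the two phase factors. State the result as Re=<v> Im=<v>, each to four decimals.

Split into d^4_{-1,-1}(β=0.2465) × two z-phases.
Half-angle: c=0.992414, s=0.122938. N=√(6·120·6·120)=720.000000
Admissible k: 0..3 (factorial args all ≥0)
  k=0: (−1)^0·720.0000/(720)·0.9924^8·0.1229^0 = +0.940902
  k=1: (−1)^1·720.0000/(48)·0.9924^6·0.1229^2 = -0.216582
  k=2: (−1)^2·720.0000/(24)·0.9924^4·0.1229^4 = +0.006647
  k=3: (−1)^3·720.0000/(72)·0.9924^2·0.1229^6 = -0.000034
d^4_{-1,-1}(0.2465) = +0.940902 -0.216582 +0.006647 -0.000034 = +0.730932
Attach z-rotation phases: D = e^{-i(-1)(1.7497)}·(+0.730932)·e^{-i(-1)(5.6324)} = +0.332255+0.651052i

Re=0.3323 Im=0.6511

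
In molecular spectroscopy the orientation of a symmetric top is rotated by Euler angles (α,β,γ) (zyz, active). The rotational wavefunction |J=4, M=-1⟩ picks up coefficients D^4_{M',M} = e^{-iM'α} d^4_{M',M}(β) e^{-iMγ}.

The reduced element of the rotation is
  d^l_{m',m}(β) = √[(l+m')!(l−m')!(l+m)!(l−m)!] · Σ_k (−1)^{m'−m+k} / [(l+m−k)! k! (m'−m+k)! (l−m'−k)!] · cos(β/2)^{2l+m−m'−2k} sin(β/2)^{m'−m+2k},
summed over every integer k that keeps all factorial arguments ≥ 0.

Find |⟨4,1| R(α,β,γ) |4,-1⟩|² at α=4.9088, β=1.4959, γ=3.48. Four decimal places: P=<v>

P=0.1474

D^4_{1,-1}(4.9088,1.4959,3.4800) = e^{-i·1·4.9088}·d^4_{1,-1}(1.4959)·e^{-i·-1·3.4800}. Compute d first:
c=cos(1.495900/2)=0.733085, s=sin(1.495900/2)=0.680137; N=√[120·6·6·120]=720.000000
The bounds max(0,m−m')=0 and min(l+m,l−m')=3 give 4 terms
  k=0: (−1)^2·720.0000/(72)·0.7331^6·0.6801^2 = +0.717990
  k=1: (−1)^3·720.0000/(24)·0.7331^4·0.6801^4 = -1.854063
  k=2: (−1)^4·720.0000/(48)·0.7331^2·0.6801^6 = +0.797957
  k=3: (−1)^5·720.0000/(720)·0.7331^0·0.6801^8 = -0.045790
d^4_{1,-1}(1.4959) = +0.717990 -1.854063 +0.797957 -0.045790 = -0.383906
|D^4_{1,-1}|² = |d^4_{1,-1}(β)|² = (-0.383906)² = 0.147384 (the z-rotation phases have unit modulus)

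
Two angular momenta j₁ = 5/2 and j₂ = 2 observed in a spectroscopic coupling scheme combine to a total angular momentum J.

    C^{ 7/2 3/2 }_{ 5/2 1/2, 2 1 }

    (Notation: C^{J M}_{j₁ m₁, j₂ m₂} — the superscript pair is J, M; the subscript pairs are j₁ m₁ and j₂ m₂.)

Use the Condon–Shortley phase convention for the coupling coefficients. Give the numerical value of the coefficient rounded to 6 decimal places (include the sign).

triangle: 1!·4!·3!/9! = 144/362880
(j±m)!: 3!·2!·3!·1!·5!·2! = 17280
prefactor² = (2J+1)·Δ·N² = 384/7
  k=0: +1/(0!·1!·2!·3!·2!·0!) = 1/24
  k=1: −1/(1!·0!·1!·2!·3!·1!) = -1/12
Σ = -1/24  ⇒  CG² = 384/7·(-1/24)² = 2/21
CG = −√(2/21) = -0.308607

-0.308607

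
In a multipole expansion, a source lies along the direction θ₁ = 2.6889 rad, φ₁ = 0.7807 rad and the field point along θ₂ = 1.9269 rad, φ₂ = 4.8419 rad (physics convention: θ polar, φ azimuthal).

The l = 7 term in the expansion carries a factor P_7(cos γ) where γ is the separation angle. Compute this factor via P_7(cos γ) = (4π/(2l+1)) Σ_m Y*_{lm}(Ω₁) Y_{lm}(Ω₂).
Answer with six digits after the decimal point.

Addition theorem: P_7(cos γ) = (4π/15) Σ_m Y*_{lm}(Ω₁) Y_{lm}(Ω₂), m = −7…7:
  m=-7: (0.001047, -0.001118) × (-0.250165, -0.195851) = (-0.000481, 0.000075)  (running Σ = (-0.000481, 0.000075))
  m=-6: (0.000332, 0.011776) × (0.315259, -0.310049) = (0.003756, 0.003609)  (running Σ = (0.003275, 0.003684))
  m=-5: (-0.040428, -0.038572) × (0.092857, 0.122769) = (0.000981, -0.008545)  (running Σ = (0.004256, -0.004861))
  m=-4: (0.181430, -0.003410) × (0.243564, -0.138824) = (0.043716, -0.026017)  (running Σ = (0.047973, -0.030878))
  m=-3: (-0.278421, 0.286382) × (0.100390, 0.245249) = (-0.098186, -0.039532)  (running Σ = (-0.050213, -0.070411))
  m=-2: (-0.004948, -0.526563) × (0.173369, -0.045938) = (-0.025047, -0.091062)  (running Σ = (-0.075260, -0.161473))
  m=-1: (0.145628, 0.144266) × (0.037622, 0.288871) = (-0.036195, 0.047495)  (running Σ = (-0.111455, -0.113977))
  m=0: (0.404458, -0.000000) × (0.147160, 0.000000) = (0.059520, 0.000000)  (running Σ = (-0.051935, -0.113977))
  m=1: (-0.145628, 0.144266) × (-0.037622, 0.288871) = (-0.036195, -0.047495)  (running Σ = (-0.088131, -0.161473))
  m=2: (-0.004948, 0.526563) × (0.173369, 0.045938) = (-0.025047, 0.091062)  (running Σ = (-0.113178, -0.070411))
  m=3: (0.278421, 0.286382) × (-0.100390, 0.245249) = (-0.098186, 0.039532)  (running Σ = (-0.211364, -0.030878))
  m=4: (0.181430, 0.003410) × (0.243564, 0.138824) = (0.043716, 0.026017)  (running Σ = (-0.167647, -0.004861))
  m=5: (0.040428, -0.038572) × (-0.092857, 0.122769) = (0.000981, 0.008545)  (running Σ = (-0.166666, 0.003684))
  m=6: (0.000332, -0.011776) × (0.315259, 0.310049) = (0.003756, -0.003609)  (running Σ = (-0.162910, 0.000075))
  m=7: (-0.001047, -0.001118) × (0.250165, -0.195851) = (-0.000481, -0.000075)  (running Σ = (-0.163391, -0.000000))
Accumulated sum (-0.163391, -0.000000); after 4π/(2l+1) scaling, (-0.136882, -0.000000) ⇒ P_7 = -0.136882

-0.136882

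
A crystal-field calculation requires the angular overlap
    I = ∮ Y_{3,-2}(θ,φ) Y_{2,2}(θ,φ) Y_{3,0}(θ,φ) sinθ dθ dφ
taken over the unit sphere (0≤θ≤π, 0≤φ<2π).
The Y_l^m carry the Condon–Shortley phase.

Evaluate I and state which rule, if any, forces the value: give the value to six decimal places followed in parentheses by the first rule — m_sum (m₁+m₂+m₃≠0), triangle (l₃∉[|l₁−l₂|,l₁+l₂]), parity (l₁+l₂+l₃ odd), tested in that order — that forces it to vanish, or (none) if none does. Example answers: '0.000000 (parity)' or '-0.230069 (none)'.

m-sum 0 ✓  L=8 even ✓  1≤3≤5 ✓
Π(2lᵢ+1) = 7×5×7 = 245
triangle coeff Δ(3,2,3) = 1/3780
Σ_t [0,2]: t=0:+1/24 t=1:−1/4 t=2:+1/24 = -1/6
(3j)²=4/105 [(3 2 3; 0 0 0)], sign=+1
Σ_t [2,2]: t=2:+1/24 = 1/24
(3j)²=1/21 [(3 2 3; -2 2 0)], sign=-1
⇒ 4πI² = 4/9
I = (-1)√(4/9/(4π)) = -0.18806319
No selection rule forces the value: the integral is nonzero (none).

-0.188063 (none)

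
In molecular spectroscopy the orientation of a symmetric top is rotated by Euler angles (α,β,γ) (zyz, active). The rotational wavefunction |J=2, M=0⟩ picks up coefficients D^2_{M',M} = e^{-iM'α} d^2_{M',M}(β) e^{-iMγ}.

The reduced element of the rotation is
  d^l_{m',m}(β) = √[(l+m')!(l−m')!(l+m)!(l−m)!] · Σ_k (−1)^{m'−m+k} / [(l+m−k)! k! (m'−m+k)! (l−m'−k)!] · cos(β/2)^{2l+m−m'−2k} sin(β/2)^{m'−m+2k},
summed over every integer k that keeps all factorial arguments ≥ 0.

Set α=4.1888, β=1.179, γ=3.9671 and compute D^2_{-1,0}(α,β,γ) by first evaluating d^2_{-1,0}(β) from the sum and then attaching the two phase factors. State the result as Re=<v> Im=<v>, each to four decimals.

First d^2_{-1,0}(β=1.1790), then the phase factors e^{-i(-1)α} and e^{-i(0)γ}:
c=cos(1.179000/2)=0.831219, s=sin(1.179000/2)=0.555945; N=√[1·6·2·2]=4.898979
k: max(0,(0)−(-1))=1 … min(2+(0),2−(-1))=2
  k=1: (−1)^0·4.8990/(2)·0.8312^3·0.5559^1 = +0.782085
  k=2: (−1)^1·4.8990/(2)·0.8312^1·0.5559^3 = -0.349855
d^2_{-1,0}(1.1790) = +0.782085 -0.349855 = +0.432230
Phases: e^{-i·(-1)·4.1888}=-0.499992-0.866030i, e^{-i·(0)·3.9671}=+1.000000+0.000000i ⇒ D=-0.216111-0.374324i

Re=-0.2161 Im=-0.3743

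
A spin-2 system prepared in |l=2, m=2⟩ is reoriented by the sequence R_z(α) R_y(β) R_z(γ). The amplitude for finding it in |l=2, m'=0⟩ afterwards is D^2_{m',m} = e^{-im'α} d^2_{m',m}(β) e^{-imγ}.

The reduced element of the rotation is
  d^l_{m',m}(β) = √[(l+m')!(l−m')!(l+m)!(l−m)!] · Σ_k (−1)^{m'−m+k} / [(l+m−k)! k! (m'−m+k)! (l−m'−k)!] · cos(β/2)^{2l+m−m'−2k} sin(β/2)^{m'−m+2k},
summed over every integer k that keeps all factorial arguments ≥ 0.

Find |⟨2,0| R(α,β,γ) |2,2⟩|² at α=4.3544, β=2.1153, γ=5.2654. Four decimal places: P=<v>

D^2_{0,2}(4.3544,2.1153,5.2654) = e^{-i·0·4.3544}·d^2_{0,2}(2.1153)·e^{-i·2·5.2654}. Compute d first:
c=cos(2.115300/2)=0.490921, s=sin(2.115300/2)=0.871204; N=√[2·2·24·1]=9.797959
The bounds max(0,m−m')=2 and min(l+m,l−m')=2 give 1 term
  k=2: (−1)^0·9.7980/(4)·0.4909^2·0.8712^2 = +0.448062
d^2_{0,2}(2.1153) = +0.448062
|D^2_{0,2}|² = |d^2_{0,2}(β)|² = (+0.448062)² = 0.200760 (the z-rotation phases have unit modulus)

P=0.2008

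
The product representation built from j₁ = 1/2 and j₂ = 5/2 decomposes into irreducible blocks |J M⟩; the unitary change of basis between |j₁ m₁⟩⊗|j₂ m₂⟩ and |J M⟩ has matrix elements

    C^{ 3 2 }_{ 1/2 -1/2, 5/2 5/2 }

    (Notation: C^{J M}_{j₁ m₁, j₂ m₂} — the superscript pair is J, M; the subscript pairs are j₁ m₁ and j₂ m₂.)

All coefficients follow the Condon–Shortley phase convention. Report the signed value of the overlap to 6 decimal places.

triangle: 0!*1!*5!/7! = 120/5040
(j±m)!: 0!*1!*5!*0!*5!*1! = 14400
prefactor² = (2J+1)*Δ*N² = 2400
  k=0: +1/(0!*0!*1!*5!*0!*0!) = 1/120
Σ = 1/120  ⇒  CG² = 2400*(1/120)² = 1/6
CG = +√(1/6) = +0.408248

+0.408248  (= +√(1/6))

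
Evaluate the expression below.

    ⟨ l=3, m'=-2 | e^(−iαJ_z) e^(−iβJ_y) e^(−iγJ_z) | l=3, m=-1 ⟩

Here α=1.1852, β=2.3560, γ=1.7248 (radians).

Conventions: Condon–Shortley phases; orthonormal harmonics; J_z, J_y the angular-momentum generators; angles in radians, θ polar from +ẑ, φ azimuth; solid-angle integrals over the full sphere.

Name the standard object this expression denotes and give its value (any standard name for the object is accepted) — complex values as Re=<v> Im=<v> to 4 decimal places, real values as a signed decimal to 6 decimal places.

This is a Wigner D-matrix element — the rotation-matrix element ⟨l m'| R(α,β,γ) |l m⟩ in the angular-momentum basis.
First d^3_{-2,-1}(β=2.3560), then the phase factors e^{-i(-2)α} and e^{-i(-1)γ}:
With c≡cos(β/2)=0.382773 and s≡sin(β/2)=0.923842, N=[1·120·2·24]^{1/2}=75.894664
Admissible k: 1..2 (factorial args all ≥0)
  k=1: (−1)^0·75.8947/(24)·0.3828^5·0.9238^1 = +0.024005
  k=2: (−1)^1·75.8947/(12)·0.3828^3·0.9238^3 = -0.279672
d^3_{-2,-1}(2.3560) = +0.024005 -0.279672 = -0.255666
D = (-0.717080+0.696991i)·(-0.255666)·(-0.153396+0.988165i) = +0.147966+0.208498i

Wigner D-matrix element, Re=0.1480 Im=0.2085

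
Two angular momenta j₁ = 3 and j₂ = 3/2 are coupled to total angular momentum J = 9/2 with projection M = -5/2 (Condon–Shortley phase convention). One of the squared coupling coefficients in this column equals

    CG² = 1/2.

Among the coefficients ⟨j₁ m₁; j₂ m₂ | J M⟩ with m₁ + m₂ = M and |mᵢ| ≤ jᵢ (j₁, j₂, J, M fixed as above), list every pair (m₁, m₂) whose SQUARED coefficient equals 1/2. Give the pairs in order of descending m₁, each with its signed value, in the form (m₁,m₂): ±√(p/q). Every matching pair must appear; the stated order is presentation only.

Admissible pairs with m₁+m₂ = M = -5/2: (-3,1/2), (-2,-1/2), (-1,-3/2)
  (m₁,m₂)=(-1,-3/2): CG² = 5/12, CG = +√(5/12)
  (m₁,m₂)=(-2,-1/2): CG² = 1/2, CG = +√(1/2)   ← matches the target
  (m₁,m₂)=(-3,1/2): CG² = 1/12, CG = +√(1/12)
Pairs with CG² = 1/2: (-2,-1/2): +√(1/2)

(-2,-1/2): +√(1/2)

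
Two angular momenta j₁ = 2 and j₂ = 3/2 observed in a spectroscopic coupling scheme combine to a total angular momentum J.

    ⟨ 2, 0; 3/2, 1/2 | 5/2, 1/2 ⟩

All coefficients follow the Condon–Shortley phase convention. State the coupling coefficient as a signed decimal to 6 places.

j₁+j₂−J=1  J+j₁−j₂=3  J−j₁+j₂=2  j₁+j₂+J+1=7
(j₁±m₁, j₂±m₂, J±M) = (2,2,2,1,3,2)
P² = 48/35
sum k=0..1:
  [0] +1/4 = 1/4
  [1] −1/2 = -1/2
S = -1/4
C² = P²·S² = 3/35 ; C = -0.292770

-0.292770  (= −√(3/35))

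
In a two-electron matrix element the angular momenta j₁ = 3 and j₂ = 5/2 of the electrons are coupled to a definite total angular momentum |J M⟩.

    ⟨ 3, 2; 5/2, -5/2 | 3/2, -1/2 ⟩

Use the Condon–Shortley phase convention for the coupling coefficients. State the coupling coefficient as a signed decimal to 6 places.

√[4·4!2!1!/8! · 5!1!0!5!1!2!] = √(960/7)
  +(−1)^0/∏(0,4,1,0,1,1)! = 1/24  (running 1/24)
⟨..|..⟩ = √(960/7)·(1/24) = +0.487950

+√(5/21) = +0.487950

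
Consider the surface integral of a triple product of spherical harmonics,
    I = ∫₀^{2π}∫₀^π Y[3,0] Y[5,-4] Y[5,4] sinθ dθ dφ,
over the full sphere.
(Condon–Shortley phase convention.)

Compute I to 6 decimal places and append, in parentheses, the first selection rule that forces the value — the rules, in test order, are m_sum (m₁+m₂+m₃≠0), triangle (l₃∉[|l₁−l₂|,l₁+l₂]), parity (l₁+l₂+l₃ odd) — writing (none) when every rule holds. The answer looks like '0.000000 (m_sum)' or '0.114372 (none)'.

Σlᵢ=13 odd — θ-integrand is odd under cosθ→−cosθ; I=0

0.000000 (parity)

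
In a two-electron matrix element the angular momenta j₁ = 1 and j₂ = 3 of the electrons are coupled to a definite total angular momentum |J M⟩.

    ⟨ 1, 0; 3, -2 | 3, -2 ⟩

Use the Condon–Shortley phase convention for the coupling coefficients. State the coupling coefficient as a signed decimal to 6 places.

j₁+j₂−J=1  J+j₁−j₂=1  J−j₁+j₂=5  j₁+j₂+J+1=8
(j₁±m₁, j₂±m₂, J±M) = (1,1,1,5,1,5)
P² = 300
sum k=0..1:
  [0] +1/24 = 1/24
  [1] −1/120 = -1/120
S = 1/30
C² = P²·S² = 1/3 ; C = +0.577350

+0.577350  (= +√(1/3))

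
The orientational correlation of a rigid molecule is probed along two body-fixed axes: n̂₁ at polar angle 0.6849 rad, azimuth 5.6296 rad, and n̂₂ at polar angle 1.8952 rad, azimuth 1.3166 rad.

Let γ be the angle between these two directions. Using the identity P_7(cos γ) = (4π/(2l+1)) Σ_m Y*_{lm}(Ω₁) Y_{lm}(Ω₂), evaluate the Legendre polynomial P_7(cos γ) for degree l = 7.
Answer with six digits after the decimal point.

-0.181110

Expand P_7 via completeness: Σ_{m} conj(Y_{7,m}) at Ω₁ times Y_{7,m} at Ω₂ —
  [-7]  conj(Y_{7,-7})(Ω₁) = -0.00277 + 0.02008j ; Y_{7,-7}(Ω₂) = -0.33623 - 0.07117j ; Δ = 0.00236 - 0.00655j
  [-6]  conj(Y_{7,-6})(Ω₁) = -0.06602 + 0.06530j ; Y_{7,-6}(Ω₂) = 0.01972 + 0.43199j ; Δ = -0.02951 - 0.02723j
  [-5]  conj(Y_{7,-5})(Ω₁) = -0.25067 + 0.03184j ; Y_{7,-5}(Ω₂) = 0.08603 - 0.02659j ; Δ = -0.02072 + 0.00941j
  [-4]  conj(Y_{7,-4})(Ω₁) = -0.37737 - 0.21972j ; Y_{7,-4}(Ω₂) = 0.16679 + 0.26961j ; Δ = -0.00370 - 0.13839j
  [-3]  conj(Y_{7,-3})(Ω₁) = -0.15823 - 0.38497j ; Y_{7,-3}(Ω₂) = 0.14509 - 0.15186j ; Δ = -0.08142 - 0.03183j
  [-2]  conj(Y_{7,-2})(Ω₁) = 0.00593 - 0.02196j ; Y_{7,-2}(Ω₂) = 0.20744 + 0.11560j ; Δ = 0.00377 - 0.00387j
  [-1]  conj(Y_{7,-1})(Ω₁) = -0.30593 + 0.23430j ; Y_{7,-1}(Ω₂) = 0.06175 - 0.23768j ; Δ = 0.03680 + 0.08718j
  [+0]  conj(Y_{7,0})(Ω₁) = -0.14842 + 0.00000j ; Y_{7,0}(Ω₂) = 0.21112 + 0.00000j ; Δ = -0.03134 + 0.00000j
  [+1]  conj(Y_{7,1})(Ω₁) = 0.30593 + 0.23430j ; Y_{7,1}(Ω₂) = -0.06175 - 0.23768j ; Δ = 0.03680 - 0.08718j
  [+2]  conj(Y_{7,2})(Ω₁) = 0.00593 + 0.02196j ; Y_{7,2}(Ω₂) = 0.20744 - 0.11560j ; Δ = 0.00377 + 0.00387j
  [+3]  conj(Y_{7,3})(Ω₁) = 0.15823 - 0.38497j ; Y_{7,3}(Ω₂) = -0.14509 - 0.15186j ; Δ = -0.08142 + 0.03183j
  [+4]  conj(Y_{7,4})(Ω₁) = -0.37737 + 0.21972j ; Y_{7,4}(Ω₂) = 0.16679 - 0.26961j ; Δ = -0.00370 + 0.13839j
  [+5]  conj(Y_{7,5})(Ω₁) = 0.25067 + 0.03184j ; Y_{7,5}(Ω₂) = -0.08603 - 0.02659j ; Δ = -0.02072 - 0.00941j
  [+6]  conj(Y_{7,6})(Ω₁) = -0.06602 - 0.06530j ; Y_{7,6}(Ω₂) = 0.01972 - 0.43199j ; Δ = -0.02951 + 0.02723j
  [+7]  conj(Y_{7,7})(Ω₁) = 0.00277 + 0.02008j ; Y_{7,7}(Ω₂) = 0.33623 - 0.07117j ; Δ = 0.00236 + 0.00655j
Σ over m = -0.21618 + 0.00000j; ×(4π/15) → -0.18111 + 0.00000j. Real part: -0.181110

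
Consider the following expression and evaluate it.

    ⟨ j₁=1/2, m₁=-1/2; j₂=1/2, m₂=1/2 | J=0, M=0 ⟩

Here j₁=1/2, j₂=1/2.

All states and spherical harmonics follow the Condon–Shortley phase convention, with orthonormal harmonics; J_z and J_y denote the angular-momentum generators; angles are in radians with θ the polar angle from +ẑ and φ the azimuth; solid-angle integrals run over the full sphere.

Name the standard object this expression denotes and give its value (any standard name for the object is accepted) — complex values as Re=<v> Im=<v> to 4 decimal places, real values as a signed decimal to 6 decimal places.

Clebsch–Gordan coefficient, −√(1/2) ≈ -0.707107

This is a Clebsch–Gordan (vector-coupling) coefficient.
triangle: 1!·0!·0!/2! = 1/2
(j±m)!: 0!·1!·1!·0!·0!·0! = 1
prefactor² = (2J+1)·Δ·N² = 1/2
  k=1: −1/(1!·0!·0!·0!·0!·0!) = -1
Σ = -1  ⇒  CG² = 1/2·(-1)² = 1/2
CG = −√(1/2) = -0.707107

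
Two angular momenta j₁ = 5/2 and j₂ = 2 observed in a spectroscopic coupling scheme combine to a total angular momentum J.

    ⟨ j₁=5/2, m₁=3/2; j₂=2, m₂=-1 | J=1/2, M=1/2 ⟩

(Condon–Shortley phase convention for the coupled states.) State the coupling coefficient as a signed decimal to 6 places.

-0.516398  (= −√(4/15))

triangle: 4!·1!·0!/6! = 24/720
(j±m)!: 4!·1!·1!·3!·1!·0! = 144
prefactor² = (2J+1)·Δ·N² = 48/5
  k=1: −1/(1!·3!·0!·0!·1!·0!) = -1/6
Σ = -1/6  ⇒  CG² = 48/5·(-1/6)² = 4/15
CG = −√(4/15) = -0.516398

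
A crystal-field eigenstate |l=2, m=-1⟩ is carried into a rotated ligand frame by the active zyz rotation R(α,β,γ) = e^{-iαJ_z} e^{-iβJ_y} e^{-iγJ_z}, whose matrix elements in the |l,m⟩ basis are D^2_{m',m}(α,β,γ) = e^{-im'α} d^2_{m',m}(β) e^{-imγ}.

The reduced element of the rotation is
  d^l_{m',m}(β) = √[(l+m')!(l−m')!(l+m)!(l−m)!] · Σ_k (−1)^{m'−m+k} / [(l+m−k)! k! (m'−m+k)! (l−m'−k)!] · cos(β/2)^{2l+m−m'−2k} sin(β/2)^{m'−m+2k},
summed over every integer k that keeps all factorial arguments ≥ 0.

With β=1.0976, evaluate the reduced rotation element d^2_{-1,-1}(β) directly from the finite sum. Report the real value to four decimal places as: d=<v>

d=-0.0644

d^2_{-1,-1}(β=1.0976) via the finite sum:
Half-angle: c=0.853151, s=0.521664. N=√(1·6·1·6)=6.000000
Admissible k: 0..1 (factorial args all ≥0)
  k=0: (−1)^0·6.0000/(6)·0.8532^4·0.5217^0 = +0.529790
  k=1: (−1)^1·6.0000/(2)·0.8532^2·0.5217^2 = -0.594230
d^2_{-1,-1}(1.0976) = +0.529790 -0.594230 = -0.064440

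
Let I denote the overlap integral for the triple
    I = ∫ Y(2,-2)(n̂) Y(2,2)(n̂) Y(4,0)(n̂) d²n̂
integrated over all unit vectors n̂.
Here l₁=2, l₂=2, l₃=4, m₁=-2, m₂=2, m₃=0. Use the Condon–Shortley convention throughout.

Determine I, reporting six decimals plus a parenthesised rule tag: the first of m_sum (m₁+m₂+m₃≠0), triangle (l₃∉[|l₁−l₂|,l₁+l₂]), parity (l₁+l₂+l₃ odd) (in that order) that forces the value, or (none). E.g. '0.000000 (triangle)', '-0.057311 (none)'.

0.040299 (none)

Rules hold: Σm=0, L=8 even, 0≤4≤4.
N = 5·5·9 = 225
Δ = 0!·4!·4!/9! = 1/630
Racah Σ t=0..0: t=0:+1/16 = 1/16
⇒ 3j(2 2 4; 0 0 0)² = 2/35, sgn +1
Racah Σ t=0..0: t=0:+1/576 = 1/576
⇒ 3j(2 2 4; -2 2 0)² = 1/630, sgn +1
4πI² = N·(3j₀)²·(3jₘ)² = 1/49
I = +1·√(0.0204082/4π) = 0.04029926
No selection rule forces the value: the integral is nonzero (none).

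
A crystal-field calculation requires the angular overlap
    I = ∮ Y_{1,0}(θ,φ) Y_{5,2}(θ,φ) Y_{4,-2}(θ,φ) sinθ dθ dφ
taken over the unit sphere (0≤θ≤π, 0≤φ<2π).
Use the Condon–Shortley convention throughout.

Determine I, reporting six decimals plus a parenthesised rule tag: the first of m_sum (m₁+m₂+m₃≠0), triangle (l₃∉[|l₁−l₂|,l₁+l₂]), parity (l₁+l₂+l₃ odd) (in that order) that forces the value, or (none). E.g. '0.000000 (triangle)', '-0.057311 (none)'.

Rules hold: Σm=0, L=10 even, 4≤4≤6.
N = 3·11·9 = 297
Δ = 2!·0!·8!/11! = 1/495
Racah Σ t=1..1: t=1:−1/576 = -1/576
⇒ 3j(1 5 4; 0 0 0)² = 5/99, sgn -1
Racah Σ t=1..1: t=1:−1/1440 = -1/1440
⇒ 3j(1 5 4; 0 2 -2)² = 7/165, sgn -1
4πI² = N·(3j₀)²·(3jₘ)² = 7/11
I = +1·√(0.636364/4π) = 0.22503380
No selection rule forces the value: the integral is nonzero (none).

0.225034 (none)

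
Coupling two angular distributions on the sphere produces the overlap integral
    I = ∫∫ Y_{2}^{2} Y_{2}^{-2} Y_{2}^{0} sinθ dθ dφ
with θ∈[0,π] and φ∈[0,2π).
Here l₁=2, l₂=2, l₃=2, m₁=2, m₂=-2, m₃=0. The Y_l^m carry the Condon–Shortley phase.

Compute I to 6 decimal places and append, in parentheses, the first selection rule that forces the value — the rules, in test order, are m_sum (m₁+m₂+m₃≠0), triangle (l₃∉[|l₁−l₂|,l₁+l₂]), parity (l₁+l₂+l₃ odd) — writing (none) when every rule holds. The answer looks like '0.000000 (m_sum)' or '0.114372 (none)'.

m-sum 0 ✓  L=6 even ✓  0≤2≤4 ✓
Π(2lᵢ+1) = 5×5×5 = 125
triangle coeff Δ(2,2,2) = 1/630
Σ_t [0,2]: t=0:+1/8 t=1:−1/1 t=2:+1/8 = -3/4
(3j)²=2/35 [(2 2 2; 0 0 0)], sign=-1
Σ_t [0,0]: t=0:+1/8 = 1/8
(3j)²=2/35 [(2 2 2; 2 -2 0)], sign=+1
⇒ 4πI² = 20/49
I = (-1)√(20/49/(4π)) = -0.18022375
No selection rule forces the value: the integral is nonzero (none).

-0.180224 (none)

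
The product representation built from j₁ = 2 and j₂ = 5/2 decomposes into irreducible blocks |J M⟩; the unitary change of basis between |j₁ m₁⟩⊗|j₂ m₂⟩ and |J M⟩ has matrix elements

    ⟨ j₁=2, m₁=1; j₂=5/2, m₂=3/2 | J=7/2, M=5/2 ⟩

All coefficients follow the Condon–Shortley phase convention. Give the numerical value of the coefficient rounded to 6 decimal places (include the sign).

−√(1/63) ≈ -0.125988

√[8·1!3!4!/9! · 3!1!4!1!6!1!] = √(2304/7)
  +(−1)^0/∏(0,1,1,4,2,0)! = 1/48  (running 1/48)
  +(−1)^1/∏(1,0,0,3,3,1)! = -1/36  (running -1/144)
⟨..|..⟩ = √(2304/7)·(-1/144) = -0.125988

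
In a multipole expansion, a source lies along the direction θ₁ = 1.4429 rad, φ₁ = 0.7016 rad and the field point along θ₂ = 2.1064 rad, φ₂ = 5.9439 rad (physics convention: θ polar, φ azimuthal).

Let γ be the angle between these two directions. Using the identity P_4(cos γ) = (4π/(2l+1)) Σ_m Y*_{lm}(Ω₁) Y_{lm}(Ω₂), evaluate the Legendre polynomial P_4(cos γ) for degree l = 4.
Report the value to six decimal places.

-0.048880

Term-by-term m-sum for l=4 (normalisation 4π/9 = 1.396263):
  term(m=-4) = -0.05407 - 0.08842j   from Y*(Ω₁)=-0.40442 + 0.14087j, Y(Ω₂)=0.05132 + 0.23652j
  term(m=-3) = 0.06327 - 0.00120j   from Y*(Ω₁)=-0.07928 + 0.13408j, Y(Ω₂)=-0.21336 - 0.34572j
  term(m=-2) = 0.02904 - 0.05181j   from Y*(Ω₁)=-0.04864 - 0.28752j, Y(Ω₂)=0.15855 + 0.12784j
  term(m=-1) = -0.02133 - 0.03641j   from Y*(Ω₁)=-0.13193 - 0.11149j, Y(Ω₂)=0.23040 + 0.08132j
  term(m=+0) = -0.06883 + 0.00000j   from Y*(Ω₁)=0.26671 + 0.00000j, Y(Ω₂)=-0.25806 + 0.00000j
  term(m=+1) = -0.02133 + 0.03641j   from Y*(Ω₁)=0.13193 - 0.11149j, Y(Ω₂)=-0.23040 + 0.08132j
  term(m=+2) = 0.02904 + 0.05181j   from Y*(Ω₁)=-0.04864 + 0.28752j, Y(Ω₂)=0.15855 - 0.12784j
  term(m=+3) = 0.06327 + 0.00120j   from Y*(Ω₁)=0.07928 + 0.13408j, Y(Ω₂)=0.21336 - 0.34572j
  term(m=+4) = -0.05407 + 0.08842j   from Y*(Ω₁)=-0.40442 - 0.14087j, Y(Ω₂)=0.05132 - 0.23652j
Total Σ_m = -0.03501 + 0.00000j. Multiply by 1.396263: -0.04888 + 0.00000j. P_4(cos γ) = -0.048880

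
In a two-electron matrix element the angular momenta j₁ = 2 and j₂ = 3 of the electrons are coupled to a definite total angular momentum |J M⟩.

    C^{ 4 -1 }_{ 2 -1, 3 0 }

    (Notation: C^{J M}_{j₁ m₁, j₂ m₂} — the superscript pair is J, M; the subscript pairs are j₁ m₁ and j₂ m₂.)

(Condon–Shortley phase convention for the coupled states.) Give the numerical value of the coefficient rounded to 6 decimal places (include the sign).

√[9·1!3!5!/10! · 1!3!3!3!3!5!] = √(1944/7)
  +(−1)^0/∏(0,1,3,3,0,2)! = 1/72  (running 1/72)
  +(−1)^1/∏(1,0,2,2,1,3)! = -1/24  (running -1/36)
⟨..|..⟩ = √(1944/7)·(-1/36) = -0.462910

−√(3/14) ≈ -0.462910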